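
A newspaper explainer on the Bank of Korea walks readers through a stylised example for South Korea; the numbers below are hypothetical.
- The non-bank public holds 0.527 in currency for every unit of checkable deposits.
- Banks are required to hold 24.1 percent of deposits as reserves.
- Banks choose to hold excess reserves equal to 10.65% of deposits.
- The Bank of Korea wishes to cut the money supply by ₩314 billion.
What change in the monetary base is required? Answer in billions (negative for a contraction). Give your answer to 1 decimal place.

-179.8 billion

The money multiplier is m = (1 + c) / (rr + e + c) = (1 + 0.527) / (0.241 + 0.1065 + 0.527) ≈ 1.74614.
ΔMB = ΔM / m = (−314) / 1.74614 ≈ -179.8252 billion.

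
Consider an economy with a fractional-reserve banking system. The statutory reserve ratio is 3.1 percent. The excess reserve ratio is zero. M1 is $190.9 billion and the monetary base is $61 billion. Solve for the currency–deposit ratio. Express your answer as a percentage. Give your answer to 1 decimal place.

Using m = M/MB = 190.9/61 ≈ 3.129508. From m = (1 + c)/(c + rr + e), rearranging gives 1 + c = m·(c + rr + e), so c·(1 − m) = m·(rr + e) − 1.
Hence c = [m·(rr + e) − 1]/(1 − m) = [3.129508 × (0.031 + 0) − 1] / (1 − 3.129508) ≈ 0.424035.

42.4%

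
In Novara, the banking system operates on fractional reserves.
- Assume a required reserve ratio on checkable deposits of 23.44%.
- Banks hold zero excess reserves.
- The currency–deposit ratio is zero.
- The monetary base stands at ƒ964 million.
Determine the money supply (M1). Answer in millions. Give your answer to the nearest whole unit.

With no currency drain or excess reserves, the money multiplier is m = 1/rr = 1/0.2344 ≈ 4.2662.
Money supply M = m × MB = 4.2662 × 964 = 4112.6168 million.

ƒ4113 million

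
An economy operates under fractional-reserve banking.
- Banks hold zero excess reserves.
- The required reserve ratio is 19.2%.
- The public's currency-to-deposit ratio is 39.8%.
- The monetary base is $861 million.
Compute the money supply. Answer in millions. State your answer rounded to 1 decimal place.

The money multiplier is m = (1 + c) / (rr + c) = (1 + 0.398) / (0.192 + 0.398) ≈ 2.36949.
So M = m × MB = 2.36949 × 861 ≈ 2040.1309 million.

$2040.1 million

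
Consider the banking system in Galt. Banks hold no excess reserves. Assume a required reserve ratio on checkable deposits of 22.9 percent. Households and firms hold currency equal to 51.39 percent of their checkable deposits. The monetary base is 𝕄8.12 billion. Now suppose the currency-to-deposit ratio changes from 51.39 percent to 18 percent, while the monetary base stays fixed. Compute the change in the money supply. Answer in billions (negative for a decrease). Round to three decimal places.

Initially m₁ = (1 + 0.5139) / (0.229 + 0.5139) ≈ 2.03782, so M₁ = 2.03782 × 8.12 ≈ 16.5471 billion.
After the change m₂ = (1 + 0.18) / (0.229 + 0.18) ≈ 2.88509, so M₂ = 2.88509 × 8.12 ≈ 23.4269 billion.
ΔM = M₂ − M₁ = 23.4269 − 16.5471 = 6.8798 billion.

𝕄6.880 billion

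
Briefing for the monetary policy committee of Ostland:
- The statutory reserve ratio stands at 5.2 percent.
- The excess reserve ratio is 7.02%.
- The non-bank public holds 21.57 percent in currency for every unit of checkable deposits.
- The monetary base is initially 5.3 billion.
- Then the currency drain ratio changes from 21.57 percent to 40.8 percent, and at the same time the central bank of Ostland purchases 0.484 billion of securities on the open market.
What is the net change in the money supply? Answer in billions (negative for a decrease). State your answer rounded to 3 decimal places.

Before: m₁ = (1 + 0.2157) / (0.052 + 0.0702 + 0.2157) ≈ 3.59781, MB₁ = 5.3, so M₁ = 3.59781 × 5.3 ≈ 19.0684 billion.
After: m₂ = (1 + 0.408) / (0.052 + 0.0702 + 0.408) ≈ 2.65560, MB₂ = 5.3 + 0.484 = 5.784, so M₂ = 2.65560 × 5.784 ≈ 15.36 billion.
ΔM = M₂ − M₁ = 15.36 − 19.0684 = -3.7084 billion.

-3.708 billion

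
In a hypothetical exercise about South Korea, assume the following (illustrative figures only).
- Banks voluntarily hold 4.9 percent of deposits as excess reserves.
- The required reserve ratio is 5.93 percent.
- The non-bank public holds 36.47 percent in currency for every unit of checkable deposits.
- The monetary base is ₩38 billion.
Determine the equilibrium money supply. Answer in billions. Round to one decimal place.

The money multiplier is m = (1 + c) / (rr + e + c) = (1 + 0.3647) / (0.0593 + 0.049 + 0.3647) ≈ 2.8852.
So M = m × MB = 2.8852 × 38 = 109.6376 billion.

₩109.6 billion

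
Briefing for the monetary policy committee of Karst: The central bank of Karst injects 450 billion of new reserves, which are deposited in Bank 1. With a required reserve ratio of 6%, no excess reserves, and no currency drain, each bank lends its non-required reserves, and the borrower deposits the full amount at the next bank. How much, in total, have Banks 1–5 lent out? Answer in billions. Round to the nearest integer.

Bank i lends (1 − rr)^i of the original deposit: Bank 1 lends 450·0.9400 = 423.0000, Bank 2 lends 450·0.9400² = 397.6200, and so on.
Summing a geometric series: total = 450·[0.9400·(1 − 0.9400^5) / (1 − 0.9400)] ≈ 1875.9766 billion.

1876 billion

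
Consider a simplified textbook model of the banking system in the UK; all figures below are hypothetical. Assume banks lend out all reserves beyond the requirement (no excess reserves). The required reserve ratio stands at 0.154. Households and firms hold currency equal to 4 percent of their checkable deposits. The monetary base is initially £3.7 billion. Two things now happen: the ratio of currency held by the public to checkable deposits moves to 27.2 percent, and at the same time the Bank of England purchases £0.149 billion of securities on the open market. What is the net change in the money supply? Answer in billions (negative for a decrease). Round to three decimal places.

-8.342 billion

Before: m₁ = (1 + 0.04) / (0.154 + 0.04) ≈ 5.36082, MB₁ = 3.7, so M₁ = 5.36082 × 3.7 ≈ 19.835 billion.
After: m₂ = (1 + 0.272) / (0.154 + 0.272) ≈ 2.98592, MB₂ = 3.7 + 0.149 = 3.849, so M₂ = 2.98592 × 3.849 ≈ 11.4928 billion.
ΔM = M₂ − M₁ = 11.4928 − 19.835 = -8.3422 billion.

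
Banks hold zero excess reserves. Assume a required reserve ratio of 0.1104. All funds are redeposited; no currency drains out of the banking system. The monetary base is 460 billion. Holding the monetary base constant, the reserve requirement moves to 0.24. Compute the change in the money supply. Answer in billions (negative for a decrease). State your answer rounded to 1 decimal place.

Initially m₁ = 1 / (0.1104) ≈ 9.05797, so M₁ = 9.05797 × 460 = 4166.6662 billion.
After the change m₂ = 1 / (0.24) ≈ 4.16667, so M₂ = 4.16667 × 460 = 1916.6682 billion.
ΔM = M₂ − M₁ = 1916.6682 − 4166.6662 = -2249.998 billion.

-2250.0 billion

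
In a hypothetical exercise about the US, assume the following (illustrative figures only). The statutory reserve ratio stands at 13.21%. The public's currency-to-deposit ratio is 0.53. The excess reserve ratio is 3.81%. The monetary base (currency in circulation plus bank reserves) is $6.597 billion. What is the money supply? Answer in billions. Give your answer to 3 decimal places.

$14.415 billion

The money multiplier is m = (1 + c) / (rr + e + c) = (1 + 0.53) / (0.1321 + 0.0381 + 0.53) ≈ 2.18509.
So M = m × MB = 2.18509 × 6.597 ≈ 14.415 billion.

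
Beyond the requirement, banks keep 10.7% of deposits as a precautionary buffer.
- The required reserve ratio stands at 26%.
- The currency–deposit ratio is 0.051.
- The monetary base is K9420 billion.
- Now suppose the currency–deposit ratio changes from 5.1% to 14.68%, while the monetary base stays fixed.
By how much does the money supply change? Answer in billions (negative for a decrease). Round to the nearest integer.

-2660 billion

Initially m₁ = (1 + 0.051) / (0.26 + 0.107 + 0.051) ≈ 2.51435, so M₁ = 2.51435 × 9420 = 23685.177 billion.
After the change m₂ = (1 + 0.1468) / (0.26 + 0.107 + 0.1468) ≈ 2.23200, so M₂ = 2.23200 × 9420 = 21025.44 billion.
ΔM = M₂ − M₁ = 21025.44 − 23685.177 = -2659.737 billion.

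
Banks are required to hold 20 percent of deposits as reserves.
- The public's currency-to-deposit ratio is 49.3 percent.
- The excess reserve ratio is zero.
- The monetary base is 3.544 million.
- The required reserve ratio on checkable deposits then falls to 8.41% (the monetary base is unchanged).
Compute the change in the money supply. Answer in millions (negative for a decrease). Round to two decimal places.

Initially m₁ = (1 + 0.493) / (0.2 + 0.493) ≈ 2.1544, so M₁ = 2.1544 × 3.544 ≈ 7.6352 million.
After the change m₂ = (1 + 0.493) / (0.0841 + 0.493) ≈ 2.5871, so M₂ = 2.5871 × 3.544 ≈ 9.1687 million.
ΔM = M₂ − M₁ = 9.1687 − 7.6352 = 1.5335 million.

1.53 million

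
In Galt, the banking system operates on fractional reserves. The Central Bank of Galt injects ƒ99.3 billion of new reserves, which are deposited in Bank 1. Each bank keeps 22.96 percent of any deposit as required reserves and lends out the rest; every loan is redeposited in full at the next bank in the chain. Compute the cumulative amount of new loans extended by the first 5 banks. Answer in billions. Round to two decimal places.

Bank i lends (1 − rr)^i of the original deposit: Bank 1 lends 99.3·0.7704 ≈ 76.5007, Bank 2 lends 99.3·0.7704² ≈ 58.9362, and so on.
Summing a geometric series: total = 99.3·[0.7704·(1 − 0.7704^5) / (1 − 0.7704)] ≈ 242.7691 billion.

ƒ242.77 billion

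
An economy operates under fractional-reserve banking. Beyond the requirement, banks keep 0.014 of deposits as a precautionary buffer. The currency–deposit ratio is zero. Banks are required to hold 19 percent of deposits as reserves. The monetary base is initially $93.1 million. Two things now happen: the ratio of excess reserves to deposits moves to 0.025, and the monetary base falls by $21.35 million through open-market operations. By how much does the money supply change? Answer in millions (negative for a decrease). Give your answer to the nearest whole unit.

-123 million

Before: m₁ = 1 / (0.19 + 0.014) ≈ 4.9020, MB₁ = 93.1, so M₁ = 4.9020 × 93.1 = 456.3762 million.
After: m₂ = 1 / (0.19 + 0.025) ≈ 4.6512, MB₂ = 93.1 − 21.35 = 71.75, so M₂ = 4.6512 × 71.75 = 333.7236 million.
ΔM = M₂ − M₁ = 333.7236 − 456.3762 = -122.6526 million.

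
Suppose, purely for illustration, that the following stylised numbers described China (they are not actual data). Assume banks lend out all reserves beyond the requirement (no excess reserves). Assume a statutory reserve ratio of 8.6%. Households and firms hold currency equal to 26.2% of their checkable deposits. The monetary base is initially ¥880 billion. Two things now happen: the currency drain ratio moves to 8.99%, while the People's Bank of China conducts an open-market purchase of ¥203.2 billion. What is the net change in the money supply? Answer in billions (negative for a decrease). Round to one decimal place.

¥3520.4 billion

Before: m₁ = (1 + 0.262) / (0.086 + 0.262) ≈ 3.626437, MB₁ = 880, so M₁ = 3.626437 × 880 ≈ 3191.2646 billion.
After: m₂ = (1 + 0.0899) / (0.086 + 0.0899) ≈ 6.196134, MB₂ = 880 + 203.2 = 1083.2, so M₂ = 6.196134 × 1083.2 ≈ 6711.6523 billion.
ΔM = M₂ − M₁ = 6711.6523 − 3191.2646 = 3520.3877 billion.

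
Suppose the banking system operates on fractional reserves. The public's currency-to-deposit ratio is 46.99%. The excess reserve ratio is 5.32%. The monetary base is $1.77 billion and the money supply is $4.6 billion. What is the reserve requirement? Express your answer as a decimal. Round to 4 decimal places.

0.0425

Using m = M/MB = 4.6/1.77 ≈ 2.598870. Since m = (1 + c)/(c + rr + e), the denominator satisfies c + rr + e = (1 + c)/m = (1 + 0.4699) / 2.598870 ≈ 0.565592.
With c = 0.4699 and e = 0.0532, the reserve requirement is 0.565592 − 0.4699 − 0.0532 = 0.042492.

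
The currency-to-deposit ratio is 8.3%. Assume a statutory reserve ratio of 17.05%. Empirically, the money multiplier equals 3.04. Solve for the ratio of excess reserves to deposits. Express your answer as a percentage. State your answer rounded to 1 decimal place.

10.3%

Using m = 3.04. Since m = (1 + c)/(c + rr + e), the denominator satisfies c + rr + e = (1 + c)/m = (1 + 0.083) / 3.04 = 0.356250.
With c = 0.083 and rr = 0.1705, the ratio of excess reserves to deposits is 0.356250 − 0.083 − 0.1705 = 0.10275.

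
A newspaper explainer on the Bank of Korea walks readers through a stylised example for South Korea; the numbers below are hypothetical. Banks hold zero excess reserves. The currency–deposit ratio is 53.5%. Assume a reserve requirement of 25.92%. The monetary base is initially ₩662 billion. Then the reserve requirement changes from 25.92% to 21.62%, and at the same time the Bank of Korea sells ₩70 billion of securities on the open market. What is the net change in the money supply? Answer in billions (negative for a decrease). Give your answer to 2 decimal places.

-69.80 billion

Before: m₁ = (1 + 0.535) / (0.2592 + 0.535) ≈ 1.932763, MB₁ = 662, so M₁ = 1.932763 × 662 ≈ 1279.4891 billion.
After: m₂ = (1 + 0.535) / (0.2162 + 0.535) ≈ 2.043397, MB₂ = 662 − 70 = 592, so M₂ = 2.043397 × 592 ≈ 1209.691 billion.
ΔM = M₂ − M₁ = 1209.691 − 1279.4891 = -69.7981 billion.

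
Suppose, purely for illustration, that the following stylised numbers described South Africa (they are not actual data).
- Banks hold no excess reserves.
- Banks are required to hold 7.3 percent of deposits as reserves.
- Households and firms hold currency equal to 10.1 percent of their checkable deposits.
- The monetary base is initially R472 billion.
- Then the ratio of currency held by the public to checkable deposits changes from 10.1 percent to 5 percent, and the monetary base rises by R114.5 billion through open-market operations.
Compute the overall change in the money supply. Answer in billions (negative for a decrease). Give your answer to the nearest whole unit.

R2020 billion

Before: m₁ = (1 + 0.101) / (0.073 + 0.101) ≈ 6.3276, MB₁ = 472, so M₁ = 6.3276 × 472 = 2986.6272 billion.
After: m₂ = (1 + 0.05) / (0.073 + 0.05) ≈ 8.5366, MB₂ = 472 + 114.5 = 586.5, so M₂ = 8.5366 × 586.5 = 5006.7159 billion.
ΔM = M₂ − M₁ = 5006.7159 − 2986.6272 = 2020.0887 billion.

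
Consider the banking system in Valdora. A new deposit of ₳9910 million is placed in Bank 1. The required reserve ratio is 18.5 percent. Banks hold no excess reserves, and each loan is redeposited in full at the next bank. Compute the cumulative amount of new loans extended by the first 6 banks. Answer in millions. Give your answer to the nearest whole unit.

₳30864 million

Bank i lends (1 − rr)^i of the original deposit: Bank 1 lends 9910·0.8150 = 8076.6500, Bank 2 lends 9910·0.8150² ≈ 6582.4697, and so on.
Summing a geometric series: total = 9910·[0.8150·(1 − 0.8150^6) / (1 − 0.8150)] ≈ 30863.6017 million.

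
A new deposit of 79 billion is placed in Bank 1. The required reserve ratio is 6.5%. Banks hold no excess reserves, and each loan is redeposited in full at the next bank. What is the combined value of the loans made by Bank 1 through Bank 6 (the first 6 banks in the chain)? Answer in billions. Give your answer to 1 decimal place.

Bank i lends (1 − rr)^i of the original deposit: Bank 1 lends 79·0.9350 = 73.8650, Bank 2 lends 79·0.9350² ≈ 69.0638, and so on.
Summing a geometric series: total = 79·[0.9350·(1 − 0.9350^6) / (1 − 0.9350)] ≈ 377.1168 billion.

377.1 billion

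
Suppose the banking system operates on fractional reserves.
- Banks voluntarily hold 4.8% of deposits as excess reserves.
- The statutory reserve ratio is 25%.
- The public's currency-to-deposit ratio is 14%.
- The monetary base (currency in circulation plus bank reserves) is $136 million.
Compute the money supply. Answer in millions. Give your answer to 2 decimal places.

$353.97 million

The money multiplier is m = (1 + c) / (rr + e + c) = (1 + 0.14) / (0.25 + 0.048 + 0.14) ≈ 2.602740.
So M = m × MB = 2.602740 × 136 ≈ 353.9726 million.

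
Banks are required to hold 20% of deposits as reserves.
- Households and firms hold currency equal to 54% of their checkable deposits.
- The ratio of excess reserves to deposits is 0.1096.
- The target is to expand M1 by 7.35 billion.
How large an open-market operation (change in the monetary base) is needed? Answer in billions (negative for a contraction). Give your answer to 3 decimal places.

The money multiplier is m = (1 + c) / (rr + e + c) = (1 + 0.54) / (0.2 + 0.1096 + 0.54) ≈ 1.81262.
ΔMB = ΔM / m = (+7.35) / 1.81262 ≈ 4.0549 billion.

4.055 billion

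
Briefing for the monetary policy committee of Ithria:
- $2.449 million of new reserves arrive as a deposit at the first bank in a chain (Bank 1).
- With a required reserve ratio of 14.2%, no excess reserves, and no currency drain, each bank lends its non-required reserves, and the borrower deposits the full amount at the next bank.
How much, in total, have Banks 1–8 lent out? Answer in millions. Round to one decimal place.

Bank i lends (1 − rr)^i of the original deposit: Bank 1 lends 2.449·0.8580 ≈ 2.1012, Bank 2 lends 2.449·0.8580² ≈ 1.8029, and so on.
Summing a geometric series: total = 2.449·[0.8580·(1 − 0.8580^8) / (1 − 0.8580)] ≈ 10.4515 million.

$10.5 million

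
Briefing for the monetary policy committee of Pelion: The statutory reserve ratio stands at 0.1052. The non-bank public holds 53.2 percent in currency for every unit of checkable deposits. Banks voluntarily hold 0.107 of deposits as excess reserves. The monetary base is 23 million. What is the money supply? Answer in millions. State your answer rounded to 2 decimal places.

47.35 million

The money multiplier is m = (1 + c) / (rr + e + c) = (1 + 0.532) / (0.1052 + 0.107 + 0.532) ≈ 2.05859.
So M = m × MB = 2.05859 × 23 ≈ 47.3476 million.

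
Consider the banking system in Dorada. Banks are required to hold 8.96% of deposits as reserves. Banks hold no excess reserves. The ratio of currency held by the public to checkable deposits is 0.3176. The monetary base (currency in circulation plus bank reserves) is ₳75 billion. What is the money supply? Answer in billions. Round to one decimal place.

₳242.7 billion

The money multiplier is m = (1 + c) / (rr + c) = (1 + 0.3176) / (0.0896 + 0.3176) ≈ 3.2358.
So M = m × MB = 3.2358 × 75 = 242.685 billion.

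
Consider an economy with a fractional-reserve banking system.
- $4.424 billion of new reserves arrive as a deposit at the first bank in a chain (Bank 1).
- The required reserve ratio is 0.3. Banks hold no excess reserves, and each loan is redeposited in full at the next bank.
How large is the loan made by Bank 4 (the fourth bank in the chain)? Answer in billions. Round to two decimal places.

$1.06 billion

Each bank lends a fraction (1 − rr) = 0.7000 of the deposit it receives, so Bank 4 receives 4.424·0.7000^3 and lends 4.424·0.7000^4 ≈ 1.0622 billion.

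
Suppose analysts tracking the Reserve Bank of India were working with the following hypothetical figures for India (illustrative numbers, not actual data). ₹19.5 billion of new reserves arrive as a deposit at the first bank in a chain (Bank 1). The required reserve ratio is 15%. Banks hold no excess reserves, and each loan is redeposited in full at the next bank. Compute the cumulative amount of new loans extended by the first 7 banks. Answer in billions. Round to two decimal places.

Bank i lends (1 − rr)^i of the original deposit: Bank 1 lends 19.5·0.8500 = 16.5750, Bank 2 lends 19.5·0.8500² ≈ 14.0887, and so on.
Summing a geometric series: total = 19.5·[0.8500·(1 − 0.8500^7) / (1 − 0.8500)] ≈ 75.0762 billion.

₹75.08 billion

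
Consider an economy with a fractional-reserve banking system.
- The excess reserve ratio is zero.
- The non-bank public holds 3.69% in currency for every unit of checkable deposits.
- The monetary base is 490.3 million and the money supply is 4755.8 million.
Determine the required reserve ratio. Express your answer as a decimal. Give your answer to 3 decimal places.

0.070

Using m = M/MB = 4755.8/490.3 ≈ 9.699776. Since m = (1 + c)/(c + rr + e), the denominator satisfies c + rr + e = (1 + c)/m = (1 + 0.0369) / 9.699776 ≈ 0.106899.
With c = 0.0369 and e = 0, the required reserve ratio is 0.106899 − 0.0369 − 0 = 0.069999.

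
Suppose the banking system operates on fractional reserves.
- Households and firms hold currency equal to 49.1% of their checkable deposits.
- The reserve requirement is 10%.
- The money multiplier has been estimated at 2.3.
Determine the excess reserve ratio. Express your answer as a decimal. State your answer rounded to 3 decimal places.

Using m = 2.3. Since m = (1 + c)/(c + rr + e), the denominator satisfies c + rr + e = (1 + c)/m = (1 + 0.491) / 2.3 ≈ 0.648261.
With c = 0.491 and rr = 0.1, the excess reserve ratio is 0.648261 − 0.491 − 0.1 = 0.057261.

0.057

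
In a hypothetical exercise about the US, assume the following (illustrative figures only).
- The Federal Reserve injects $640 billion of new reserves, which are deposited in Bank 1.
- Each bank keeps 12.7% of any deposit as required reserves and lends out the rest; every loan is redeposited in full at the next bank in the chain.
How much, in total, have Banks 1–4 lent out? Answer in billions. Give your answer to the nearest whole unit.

$1844 billion

Bank i lends (1 − rr)^i of the original deposit: Bank 1 lends 640·0.8730 = 558.7200, Bank 2 lends 640·0.8730² ≈ 487.7626, and so on.
Summing a geometric series: total = 640·[0.8730·(1 − 0.8730^4) / (1 − 0.8730)] ≈ 1844.0373 billion.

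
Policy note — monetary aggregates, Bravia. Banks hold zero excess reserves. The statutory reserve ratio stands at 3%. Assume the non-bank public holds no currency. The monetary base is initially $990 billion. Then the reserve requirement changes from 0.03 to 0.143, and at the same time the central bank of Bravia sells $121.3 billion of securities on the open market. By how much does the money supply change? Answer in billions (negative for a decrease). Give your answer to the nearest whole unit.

Before: m₁ = 1 / (0.03) ≈ 33.3333, MB₁ = 990, so M₁ = 33.3333 × 990 = 32999.967 billion.
After: m₂ = 1 / (0.143) ≈ 6.9930, MB₂ = 990 − 121.3 = 868.7, so M₂ = 6.9930 × 868.7 = 6074.8191 billion.
ΔM = M₂ − M₁ = 6074.8191 − 32999.967 = -26925.1479 billion.

-26925 billion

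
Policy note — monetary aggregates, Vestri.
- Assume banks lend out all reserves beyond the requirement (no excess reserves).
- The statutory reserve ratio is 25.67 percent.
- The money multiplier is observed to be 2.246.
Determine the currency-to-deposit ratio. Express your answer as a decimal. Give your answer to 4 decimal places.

0.3398

Using m = 2.246. From m = (1 + c)/(c + rr + e), rearranging gives 1 + c = m·(c + rr + e), so c·(1 − m) = m·(rr + e) − 1.
Hence c = [m·(rr + e) − 1]/(1 − m) = [2.246 × (0.2567 + 0) − 1] / (1 − 2.246) ≈ 0.339849.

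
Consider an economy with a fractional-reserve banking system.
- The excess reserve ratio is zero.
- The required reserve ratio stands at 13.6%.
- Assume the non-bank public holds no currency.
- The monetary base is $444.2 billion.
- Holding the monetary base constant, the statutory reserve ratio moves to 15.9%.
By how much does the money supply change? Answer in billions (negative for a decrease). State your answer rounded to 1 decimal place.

Initially m₁ = 1 / (0.136) ≈ 7.35294, so M₁ = 7.35294 × 444.2 ≈ 3266.1759 billion.
After the change m₂ = 1 / (0.159) ≈ 6.28931, so M₂ = 6.28931 × 444.2 ≈ 2793.7115 billion.
ΔM = M₂ − M₁ = 2793.7115 − 3266.1759 = -472.4644 billion.

-472.5 billion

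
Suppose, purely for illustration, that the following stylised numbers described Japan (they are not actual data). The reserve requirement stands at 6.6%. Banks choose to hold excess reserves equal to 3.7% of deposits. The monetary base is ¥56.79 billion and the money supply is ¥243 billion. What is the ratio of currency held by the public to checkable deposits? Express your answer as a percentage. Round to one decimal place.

17.1%

Using m = M/MB = 243/56.79 ≈ 4.278922. From m = (1 + c)/(c + rr + e), rearranging gives 1 + c = m·(c + rr + e), so c·(1 − m) = m·(rr + e) − 1.
Hence c = [m·(rr + e) − 1]/(1 − m) = [4.278922 × (0.066 + 0.037) − 1] / (1 − 4.278922) ≈ 0.170566.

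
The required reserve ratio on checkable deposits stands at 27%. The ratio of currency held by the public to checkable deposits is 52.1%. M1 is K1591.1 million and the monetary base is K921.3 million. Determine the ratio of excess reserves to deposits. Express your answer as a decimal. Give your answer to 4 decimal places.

0.0897

Using m = M/MB = 1591.1/921.3 ≈ 1.727016. Since m = (1 + c)/(c + rr + e), the denominator satisfies c + rr + e = (1 + c)/m = (1 + 0.521) / 1.727016 ≈ 0.880710.
With c = 0.521 and rr = 0.27, the ratio of excess reserves to deposits is 0.880710 − 0.521 − 0.27 = 0.08971.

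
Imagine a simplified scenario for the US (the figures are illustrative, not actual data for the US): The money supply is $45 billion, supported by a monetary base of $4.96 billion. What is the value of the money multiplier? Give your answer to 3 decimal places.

9.073

The money multiplier is m = M / MB = 45 / 4.96 ≈ 9.07258.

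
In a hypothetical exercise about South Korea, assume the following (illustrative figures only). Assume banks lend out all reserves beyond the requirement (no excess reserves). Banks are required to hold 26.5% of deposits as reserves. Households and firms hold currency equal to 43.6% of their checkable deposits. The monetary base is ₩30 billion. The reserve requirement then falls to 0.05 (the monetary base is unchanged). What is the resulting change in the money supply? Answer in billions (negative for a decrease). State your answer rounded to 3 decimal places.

₩27.187 billion

Initially m₁ = (1 + 0.436) / (0.265 + 0.436) ≈ 2.048502, so M₁ = 2.048502 × 30 ≈ 61.4551 billion.
After the change m₂ = (1 + 0.436) / (0.05 + 0.436) ≈ 2.954733, so M₂ = 2.954733 × 30 ≈ 88.642 billion.
ΔM = M₂ − M₁ = 88.642 − 61.4551 = 27.1869 billion.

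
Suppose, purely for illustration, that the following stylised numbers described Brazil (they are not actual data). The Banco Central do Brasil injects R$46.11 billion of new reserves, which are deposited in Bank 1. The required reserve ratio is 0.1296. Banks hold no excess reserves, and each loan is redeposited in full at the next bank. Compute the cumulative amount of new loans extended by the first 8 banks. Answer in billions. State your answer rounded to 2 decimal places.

R$207.66 billion

Bank i lends (1 − rr)^i of the original deposit: Bank 1 lends 46.11·0.8704 ≈ 40.1341, Bank 2 lends 46.11·0.8704² ≈ 34.9328, and so on.
Summing a geometric series: total = 46.11·[0.8704·(1 − 0.8704^8) / (1 − 0.8704)] ≈ 207.6630 billion.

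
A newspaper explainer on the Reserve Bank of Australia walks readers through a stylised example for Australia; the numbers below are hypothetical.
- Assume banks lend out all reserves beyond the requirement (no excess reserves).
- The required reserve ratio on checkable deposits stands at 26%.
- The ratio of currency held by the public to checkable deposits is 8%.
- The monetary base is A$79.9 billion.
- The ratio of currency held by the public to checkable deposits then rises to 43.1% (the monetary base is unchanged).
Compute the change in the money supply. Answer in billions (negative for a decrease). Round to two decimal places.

-88.33 billion

Initially m₁ = (1 + 0.08) / (0.26 + 0.08) ≈ 3.17647, so M₁ = 3.17647 × 79.9 ≈ 253.8 billion.
After the change m₂ = (1 + 0.431) / (0.26 + 0.431) ≈ 2.07091, so M₂ = 2.07091 × 79.9 ≈ 165.4657 billion.
ΔM = M₂ − M₁ = 165.4657 − 253.8 = -88.3343 billion.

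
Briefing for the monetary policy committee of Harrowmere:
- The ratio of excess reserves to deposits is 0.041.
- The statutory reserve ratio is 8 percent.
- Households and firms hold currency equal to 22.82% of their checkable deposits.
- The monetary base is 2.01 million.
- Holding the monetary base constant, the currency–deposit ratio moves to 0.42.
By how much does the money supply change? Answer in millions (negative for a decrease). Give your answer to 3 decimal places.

-1.794 million

Initially m₁ = (1 + 0.2282) / (0.08 + 0.041 + 0.2282) ≈ 3.51718, so M₁ = 3.51718 × 2.01 ≈ 7.0695 million.
After the change m₂ = (1 + 0.42) / (0.08 + 0.041 + 0.42) ≈ 2.62477, so M₂ = 2.62477 × 2.01 ≈ 5.2758 million.
ΔM = M₂ − M₁ = 5.2758 − 7.0695 = -1.7937 million.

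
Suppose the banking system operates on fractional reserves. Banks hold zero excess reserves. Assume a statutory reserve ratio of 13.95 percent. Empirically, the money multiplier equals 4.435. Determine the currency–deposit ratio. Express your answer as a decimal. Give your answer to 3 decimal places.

Using m = 4.435. From m = (1 + c)/(c + rr + e), rearranging gives 1 + c = m·(c + rr + e), so c·(1 − m) = m·(rr + e) − 1.
Hence c = [m·(rr + e) − 1]/(1 − m) = [4.435 × (0.1395 + 0) − 1] / (1 − 4.435) ≈ 0.111009.

0.111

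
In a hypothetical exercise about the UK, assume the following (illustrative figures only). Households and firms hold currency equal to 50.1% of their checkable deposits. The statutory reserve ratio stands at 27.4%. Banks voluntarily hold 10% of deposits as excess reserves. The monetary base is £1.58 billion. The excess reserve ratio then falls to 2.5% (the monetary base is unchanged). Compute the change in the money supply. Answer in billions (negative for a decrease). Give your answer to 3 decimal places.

£0.254 billion

Initially m₁ = (1 + 0.501) / (0.274 + 0.1 + 0.501) ≈ 1.71543, so M₁ = 1.71543 × 1.58 ≈ 2.7104 billion.
After the change m₂ = (1 + 0.501) / (0.274 + 0.025 + 0.501) = 1.87625, so M₂ = 1.87625 × 1.58 ≈ 2.9645 billion.
ΔM = M₂ − M₁ = 2.9645 − 2.7104 = 0.2541 billion.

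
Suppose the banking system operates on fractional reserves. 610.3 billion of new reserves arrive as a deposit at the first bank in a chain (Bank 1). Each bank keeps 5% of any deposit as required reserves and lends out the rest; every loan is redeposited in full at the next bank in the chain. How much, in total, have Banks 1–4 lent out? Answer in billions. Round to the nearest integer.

2151 billion

Bank i lends (1 − rr)^i of the original deposit: Bank 1 lends 610.3·0.9500 = 579.7850, Bank 2 lends 610.3·0.9500² ≈ 550.7957, and so on.
Summing a geometric series: total = 610.3·[0.9500·(1 − 0.9500^4) / (1 − 0.9500)] ≈ 2150.9299 billion.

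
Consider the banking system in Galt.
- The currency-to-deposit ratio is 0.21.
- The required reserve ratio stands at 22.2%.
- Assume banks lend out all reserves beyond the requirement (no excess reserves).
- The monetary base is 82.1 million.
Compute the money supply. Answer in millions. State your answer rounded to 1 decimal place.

The money multiplier is m = (1 + c) / (rr + c) = (1 + 0.21) / (0.222 + 0.21) ≈ 2.8009.
So M = m × MB = 2.8009 × 82.1 ≈ 229.9539 million.

230.0 million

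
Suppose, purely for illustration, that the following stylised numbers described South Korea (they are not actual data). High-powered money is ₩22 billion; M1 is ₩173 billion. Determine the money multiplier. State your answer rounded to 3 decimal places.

7.864

The money multiplier is m = M / MB = 173 / 22 ≈ 7.86364.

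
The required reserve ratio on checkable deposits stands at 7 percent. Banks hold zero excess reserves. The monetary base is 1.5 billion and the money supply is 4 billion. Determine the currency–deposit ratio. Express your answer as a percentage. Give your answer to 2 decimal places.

Using m = M/MB = 4/1.5 ≈ 2.666667. From m = (1 + c)/(c + rr + e), rearranging gives 1 + c = m·(c + rr + e), so c·(1 − m) = m·(rr + e) − 1.
Hence c = [m·(rr + e) − 1]/(1 − m) = [2.666667 × (0.07 + 0) − 1] / (1 − 2.666667) ≈ 0.488000.

48.80%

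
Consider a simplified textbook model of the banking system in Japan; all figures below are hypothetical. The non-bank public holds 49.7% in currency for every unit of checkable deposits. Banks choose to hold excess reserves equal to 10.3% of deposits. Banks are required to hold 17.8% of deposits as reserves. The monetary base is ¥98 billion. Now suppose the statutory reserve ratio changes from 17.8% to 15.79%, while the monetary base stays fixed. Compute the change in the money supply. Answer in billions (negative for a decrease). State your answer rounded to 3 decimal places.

¥5.001 billion

Initially m₁ = (1 + 0.497) / (0.178 + 0.103 + 0.497) ≈ 1.924165, so M₁ = 1.924165 × 98 ≈ 188.5682 billion.
After the change m₂ = (1 + 0.497) / (0.1579 + 0.103 + 0.497) ≈ 1.975195, so M₂ = 1.975195 × 98 ≈ 193.5691 billion.
ΔM = M₂ − M₁ = 193.5691 − 188.5682 = 5.0009 billion.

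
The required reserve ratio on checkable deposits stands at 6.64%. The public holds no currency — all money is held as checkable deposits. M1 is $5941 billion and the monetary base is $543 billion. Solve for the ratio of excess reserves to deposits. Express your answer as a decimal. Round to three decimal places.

Using m = M/MB = 5941/543 ≈ 10.941068. Since m = (1 + c)/(c + rr + e), the denominator satisfies c + rr + e = (1 + c)/m = (1 + 0) / 10.941068 ≈ 0.091399.
With c = 0 and rr = 0.0664, the ratio of excess reserves to deposits is 0.091399 − 0 − 0.0664 = 0.024999.

0.025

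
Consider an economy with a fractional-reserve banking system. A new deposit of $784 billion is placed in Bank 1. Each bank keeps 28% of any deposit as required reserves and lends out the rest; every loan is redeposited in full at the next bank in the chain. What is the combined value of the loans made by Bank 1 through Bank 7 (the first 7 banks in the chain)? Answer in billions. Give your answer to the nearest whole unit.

$1814 billion

Bank i lends (1 − rr)^i of the original deposit: Bank 1 lends 784·0.7200 = 564.4800, Bank 2 lends 784·0.7200² = 406.4256, and so on.
Summing a geometric series: total = 784·[0.7200·(1 − 0.7200^7) / (1 − 0.7200)] ≈ 1813.7828 billion.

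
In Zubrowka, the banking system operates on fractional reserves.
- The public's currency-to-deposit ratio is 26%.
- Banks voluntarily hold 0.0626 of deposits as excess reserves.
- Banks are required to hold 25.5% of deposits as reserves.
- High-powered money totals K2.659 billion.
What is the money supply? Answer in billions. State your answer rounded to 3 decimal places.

The money multiplier is m = (1 + c) / (rr + e + c) = (1 + 0.26) / (0.255 + 0.0626 + 0.26) ≈ 2.18144.
So M = m × MB = 2.18144 × 2.659 ≈ 5.8004 billion.

K5.800 billion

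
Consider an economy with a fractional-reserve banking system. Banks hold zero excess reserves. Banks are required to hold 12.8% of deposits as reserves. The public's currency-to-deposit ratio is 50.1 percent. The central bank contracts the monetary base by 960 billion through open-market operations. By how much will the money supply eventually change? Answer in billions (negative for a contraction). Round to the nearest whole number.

-2291 billion

The money multiplier is m = (1 + c) / (rr + c) = (1 + 0.501) / (0.128 + 0.501) ≈ 2.3863.
The sale removes 960 billion of base, so ΔM = m × ΔMB = 2.3863 × (−960) = -2290.848 billion.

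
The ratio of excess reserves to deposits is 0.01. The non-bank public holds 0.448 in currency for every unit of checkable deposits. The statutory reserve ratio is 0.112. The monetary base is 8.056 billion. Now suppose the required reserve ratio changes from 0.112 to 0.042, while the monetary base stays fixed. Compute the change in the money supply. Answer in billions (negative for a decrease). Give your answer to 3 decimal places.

Initially m₁ = (1 + 0.448) / (0.112 + 0.01 + 0.448) ≈ 2.54035, so M₁ = 2.54035 × 8.056 ≈ 20.4651 billion.
After the change m₂ = (1 + 0.448) / (0.042 + 0.01 + 0.448) = 2.89600, so M₂ = 2.89600 × 8.056 ≈ 23.3302 billion.
ΔM = M₂ − M₁ = 23.3302 − 20.4651 = 2.8651 billion.

2.865 billion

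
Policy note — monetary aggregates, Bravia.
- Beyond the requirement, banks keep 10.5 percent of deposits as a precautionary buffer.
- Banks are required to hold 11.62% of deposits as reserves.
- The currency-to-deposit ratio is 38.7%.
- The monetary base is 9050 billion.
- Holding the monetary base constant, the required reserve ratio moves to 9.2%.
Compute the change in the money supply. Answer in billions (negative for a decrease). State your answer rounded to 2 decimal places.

Initially m₁ = (1 + 0.387) / (0.1162 + 0.105 + 0.387) ≈ 2.2804998, so M₁ = 2.2804998 × 9050 ≈ 20638.5232 billion.
After the change m₂ = (1 + 0.387) / (0.092 + 0.105 + 0.387) = 2.3750000, so M₂ = 2.3750000 × 9050 = 21493.75 billion.
ΔM = M₂ − M₁ = 21493.75 − 20638.5232 = 855.2268 billion.

855.23 billion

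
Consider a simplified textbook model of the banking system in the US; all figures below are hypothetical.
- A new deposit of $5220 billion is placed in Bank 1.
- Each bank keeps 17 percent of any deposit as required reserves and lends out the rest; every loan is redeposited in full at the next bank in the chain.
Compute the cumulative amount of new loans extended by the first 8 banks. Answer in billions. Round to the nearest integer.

Bank i lends (1 − rr)^i of the original deposit: Bank 1 lends 5220·0.8300 = 4332.6000, Bank 2 lends 5220·0.8300² = 3596.0580, and so on.
Summing a geometric series: total = 5220·[0.8300·(1 − 0.8300^8) / (1 − 0.8300)] ≈ 19745.7169 billion.

$19746 billion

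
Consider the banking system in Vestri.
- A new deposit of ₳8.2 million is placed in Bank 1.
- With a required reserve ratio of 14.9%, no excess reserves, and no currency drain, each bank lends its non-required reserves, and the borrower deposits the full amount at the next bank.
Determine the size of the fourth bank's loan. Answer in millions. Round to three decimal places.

Each bank lends a fraction (1 − rr) = 0.8510 of the deposit it receives, so Bank 4 receives 8.2·0.8510^3 and lends 8.2·0.8510^4 ≈ 4.3006 million.

₳4.301 million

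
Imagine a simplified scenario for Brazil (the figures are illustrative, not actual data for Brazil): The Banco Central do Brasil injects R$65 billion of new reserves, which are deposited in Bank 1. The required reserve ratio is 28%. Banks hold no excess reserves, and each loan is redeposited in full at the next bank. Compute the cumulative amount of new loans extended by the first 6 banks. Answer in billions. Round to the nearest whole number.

Bank i lends (1 − rr)^i of the original deposit: Bank 1 lends 65·0.7200 = 46.8000, Bank 2 lends 65·0.7200² = 33.6960, and so on.
Summing a geometric series: total = 65·[0.7200·(1 − 0.7200^6) / (1 − 0.7200)] ≈ 143.8575 billion.

R$144 billion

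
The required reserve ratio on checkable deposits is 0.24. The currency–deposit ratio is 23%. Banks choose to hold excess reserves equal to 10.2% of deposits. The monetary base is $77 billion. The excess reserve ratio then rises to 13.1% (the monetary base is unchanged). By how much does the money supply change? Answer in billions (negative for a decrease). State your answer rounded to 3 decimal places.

Initially m₁ = (1 + 0.23) / (0.24 + 0.102 + 0.23) ≈ 2.150350, so M₁ = 2.150350 × 77 ≈ 165.577 billion.
After the change m₂ = (1 + 0.23) / (0.24 + 0.131 + 0.23) ≈ 2.046589, so M₂ = 2.046589 × 77 ≈ 157.5874 billion.
ΔM = M₂ − M₁ = 157.5874 − 165.577 = -7.9896 billion.

-7.990 billion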